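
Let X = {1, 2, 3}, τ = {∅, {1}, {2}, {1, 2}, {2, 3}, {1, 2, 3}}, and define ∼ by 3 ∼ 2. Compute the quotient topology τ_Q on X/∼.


X/∼ = {[1], [2=3]}; |τ_Q| = 4.

Equivalence classes: [1], [2=3].
Quotient map π: X → X/∼ sends 1 ↦ [1], 2 ↦ [2=3], 3 ↦ [2=3].
For each subset V ⊆ X/∼, compute π^{-1}(V) ⊆ X and check whether π^{-1}(V) ∈ τ. V is open in τ_Q iff π^{-1}(V) ∈ τ.
  V = {}: π^{-1}(V) = ∅ ∈ τ ✓.
  V = {[1]}: π^{-1}(V) = {1} ∈ τ ✓.
  V = {[2=3]}: π^{-1}(V) = {2, 3} ∈ τ ✓.
  V = {[1], [2=3]}: π^{-1}(V) = {1, 2, 3} ∈ τ ✓.
Open sets in the quotient: τ_Q = {{}, {[1]}, {[2=3]}, {[1], [2=3]}} (4 elements).


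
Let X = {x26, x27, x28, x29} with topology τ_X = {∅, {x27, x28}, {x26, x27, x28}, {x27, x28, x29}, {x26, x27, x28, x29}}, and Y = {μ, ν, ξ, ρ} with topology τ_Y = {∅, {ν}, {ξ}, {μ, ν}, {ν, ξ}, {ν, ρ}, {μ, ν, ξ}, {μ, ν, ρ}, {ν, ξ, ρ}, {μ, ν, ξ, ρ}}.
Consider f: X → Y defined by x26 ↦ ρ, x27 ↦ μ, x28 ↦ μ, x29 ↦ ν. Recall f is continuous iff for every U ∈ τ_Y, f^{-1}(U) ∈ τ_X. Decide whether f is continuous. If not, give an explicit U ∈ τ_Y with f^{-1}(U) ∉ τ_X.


f is NOT continuous.

Compute f^{-1}(U) for each U ∈ τ_Y:
  U = ∅: f^{-1}(U) = ∅ ∈ τ_X ✓.
  U = {ν}: f^{-1}(U) = {x29} ∉ τ_X ✗.
  U = {ξ}: f^{-1}(U) = ∅ ∈ τ_X ✓.
  U = {μ, ν}: f^{-1}(U) = {x27, x28, x29} ∈ τ_X ✓.
  U = {ν, ξ}: f^{-1}(U) = {x29} ∉ τ_X ✗.
  U = {ν, ρ}: f^{-1}(U) = {x26, x29} ∉ τ_X ✗.
  U = {μ, ν, ξ}: f^{-1}(U) = {x27, x28, x29} ∈ τ_X ✓.
  U = {μ, ν, ρ}: f^{-1}(U) = {x26, x27, x28, x29} ∈ τ_X ✓.
  U = {ν, ξ, ρ}: f^{-1}(U) = {x26, x29} ∉ τ_X ✗.
  U = {μ, ν, ξ, ρ}: f^{-1}(U) = {x26, x27, x28, x29} ∈ τ_X ✓.
Found U = {ν} with f^{-1}(U) = {x29} not in τ_X. Therefore f is NOT continuous.


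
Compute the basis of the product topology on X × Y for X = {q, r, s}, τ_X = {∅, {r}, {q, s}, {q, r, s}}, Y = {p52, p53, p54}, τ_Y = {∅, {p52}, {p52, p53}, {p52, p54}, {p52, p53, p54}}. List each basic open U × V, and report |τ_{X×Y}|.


Basis B = {∅ × ∅, {r} × {p52}, {q, s} × {p52}, {r} × {p52, p53}, {r} × {p52, p54}, {q, r, s} × {p52}, {r} × {p52, p53, p54}, {q, s} × {p52, p53}, {q, s} × {p52, p54}, {q, s} × {p52, p53, p54}, {q, r, s} × {p52, p53}, {q, r, s} × {p52, p54}, {q, r, s} × {p52, p53, p54}}; |τ_{X×Y}| = 25.

Enumerate products U × V with U ∈ τ_X, V ∈ τ_Y (deduplicated):
  ∅ × ∅ = {} (∅)
  {r} × {p52} = {(r,p52)}
  {q, s} × {p52} = {(q,p52), (s,p52)}
  {r} × {p52, p53} = {(r,p52), (r,p53)}
  {r} × {p52, p54} = {(r,p52), (r,p54)}
  {q, r, s} × {p52} = {(q,p52), (r,p52), (s,p52)}
  {r} × {p52, p53, p54} = {(r,p52), (r,p53), (r,p54)}
  {q, s} × {p52, p53} = {(q,p52), (q,p53), (s,p52), (s,p53)}
  {q, s} × {p52, p54} = {(q,p52), (q,p54), (s,p52), (s,p54)}
  {q, s} × {p52, p53, p54} = {(q,p52), (q,p53), (q,p54), (s,p52), (s,p53), (s,p54)}
  {q, r, s} × {p52, p53} = {(q,p52), (q,p53), (r,p52), (r,p53), (s,p52), (s,p53)}
  {q, r, s} × {p52, p54} = {(q,p52), (q,p54), (r,p52), (r,p54), (s,p52), (s,p54)}
  {q, r, s} × {p52, p53, p54} = {(q,p52), (q,p53), (q,p54), (r,p52), (r,p53), (r,p54), (s,p52), (s,p53), (s,p54)}
These 13 distinct sets form the basis B.
Close under arbitrary unions to get τ_{X×Y}; counting gives |τ_{X×Y}| = 25.


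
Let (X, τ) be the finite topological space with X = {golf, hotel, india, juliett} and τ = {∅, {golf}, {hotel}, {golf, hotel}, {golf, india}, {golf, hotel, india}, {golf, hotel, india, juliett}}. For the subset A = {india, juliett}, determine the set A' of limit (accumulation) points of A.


A' = {juliett}

For each x ∈ X, list the open sets U ∈ τ with x ∈ U, then check whether U ∩ (A ∖ {x}) ≠ ∅ for every such U.
  x = golf: open {golf} ∋ x has {golf} ∩ (A ∖ {golf}) = ∅, so x is NOT a limit point.
  x = hotel: open {hotel} ∋ x has {hotel} ∩ (A ∖ {hotel}) = ∅, so x is NOT a limit point.
  x = india: open {golf, india} ∋ x has {golf, india} ∩ (A ∖ {india}) = ∅, so x is NOT a limit point.
  x = juliett: opens ∋ x are {golf, hotel, india, juliett}; each meets A ∖ {juliett}, so x IS a limit point.
Collecting: A' = {juliett}.


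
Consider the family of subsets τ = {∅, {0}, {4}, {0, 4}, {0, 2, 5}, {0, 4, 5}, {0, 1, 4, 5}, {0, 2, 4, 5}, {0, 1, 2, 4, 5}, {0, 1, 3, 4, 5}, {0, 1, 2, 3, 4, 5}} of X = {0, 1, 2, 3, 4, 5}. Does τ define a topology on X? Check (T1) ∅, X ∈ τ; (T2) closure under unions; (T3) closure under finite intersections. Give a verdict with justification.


τ is NOT a topology on X.

Axiom (T1): ∅ ∈ τ? Yes; X ∈ τ? Yes.
Axiom (T2/T3): check pairwise unions and intersections of members of τ.
Counterexample for (T3): {0, 2, 5} ∩ {0, 4, 5} = {0, 5} ∉ τ. Therefore τ is NOT a topology.


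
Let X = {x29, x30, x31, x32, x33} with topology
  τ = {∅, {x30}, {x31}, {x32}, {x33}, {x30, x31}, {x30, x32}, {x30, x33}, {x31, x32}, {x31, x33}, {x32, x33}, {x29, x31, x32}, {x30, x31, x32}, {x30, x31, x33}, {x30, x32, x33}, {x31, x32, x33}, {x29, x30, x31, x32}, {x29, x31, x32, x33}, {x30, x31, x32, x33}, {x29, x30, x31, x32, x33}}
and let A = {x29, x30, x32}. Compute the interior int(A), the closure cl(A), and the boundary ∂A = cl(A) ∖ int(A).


int(A) = {x30, x32}, cl(A) = {x29, x30, x32}, ∂A = {x29}.

Closed sets in (X, τ) are complements of opens:
  closed(X, τ) = {∅, {x29}, {x30}, {x33}, {x29, x30}, {x29, x31}, {x29, x32}, {x29, x33}, {x30, x33}, {x29, x30, x31}, {x29, x30, x32}, {x29, x30, x33}, {x29, x31, x32}, {x29, x31, x33}, {x29, x32, x33}, {x29, x30, x31, x32}, {x29, x30, x31, x33}, {x29, x30, x32, x33}, {x29, x31, x32, x33}, {x29, x30, x31, x32, x33}}.
int(A) = ⋃ {U ∈ τ : U ⊆ A}. Opens contained in A: ∅, {x30}, {x32}, {x30, x32}.
Taking the union of these: int(A) = {x30, x32}.
cl(A) = ⋂ {C closed : A ⊆ C}. Closed sets containing A: {x29, x30, x32}, {x29, x30, x31, x32}, {x29, x30, x32, x33}, {x29, x30, x31, x32, x33}.
Intersecting these: cl(A) = {x29, x30, x32}.
∂A = cl(A) ∖ int(A) = {x29, x30, x32} ∖ {x30, x32} = {x29}.


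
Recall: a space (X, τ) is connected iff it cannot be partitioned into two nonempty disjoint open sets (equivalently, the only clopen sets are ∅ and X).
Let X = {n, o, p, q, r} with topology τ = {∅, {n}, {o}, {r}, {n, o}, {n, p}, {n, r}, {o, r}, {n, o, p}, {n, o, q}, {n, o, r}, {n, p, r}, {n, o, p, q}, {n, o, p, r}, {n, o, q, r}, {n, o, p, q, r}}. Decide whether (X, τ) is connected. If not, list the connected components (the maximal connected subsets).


(X, τ) is disconnected; components = [{r}, {n, o, p, q}].

Find clopen sets (U ∈ τ with X ∖ U ∈ τ):
  U = ∅, X ∖ U = {n, o, p, q, r} — both open, so U is clopen.
  U = {r}, X ∖ U = {n, o, p, q} — both open, so U is clopen.
  U = {n, o, p, q}, X ∖ U = {r} — both open, so U is clopen.
  U = {n, o, p, q, r}, X ∖ U = ∅ — both open, so U is clopen.
Nontrivial clopen(s) exist: e.g. {r}. So (X, τ) is disconnected.
Compute connected components by grouping points that agree on all clopens:
  component: {r}
  component: {n, o, p, q}


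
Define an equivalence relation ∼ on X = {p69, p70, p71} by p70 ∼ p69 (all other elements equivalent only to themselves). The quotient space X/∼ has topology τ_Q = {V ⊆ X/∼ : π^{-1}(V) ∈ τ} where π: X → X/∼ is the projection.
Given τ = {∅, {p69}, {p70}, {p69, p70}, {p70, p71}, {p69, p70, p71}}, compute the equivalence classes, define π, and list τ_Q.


X/∼ = {[p69=p70], [p71]}; |τ_Q| = 3.

Equivalence classes: [p69=p70], [p71].
Quotient map π: X → X/∼ sends p69 ↦ [p69=p70], p70 ↦ [p69=p70], p71 ↦ [p71].
For each subset V ⊆ X/∼, compute π^{-1}(V) ⊆ X and check whether π^{-1}(V) ∈ τ. V is open in τ_Q iff π^{-1}(V) ∈ τ.
  V = {}: π^{-1}(V) = ∅ ∈ τ ✓.
  V = {[p69=p70]}: π^{-1}(V) = {p69, p70} ∈ τ ✓.
  V = {[p71]}: π^{-1}(V) = {p71} ∉ τ ✗.
  V = {[p69=p70], [p71]}: π^{-1}(V) = {p69, p70, p71} ∈ τ ✓.
Open sets in the quotient: τ_Q = {{}, {[p69=p70]}, {[p69=p70], [p71]}} (3 elements).


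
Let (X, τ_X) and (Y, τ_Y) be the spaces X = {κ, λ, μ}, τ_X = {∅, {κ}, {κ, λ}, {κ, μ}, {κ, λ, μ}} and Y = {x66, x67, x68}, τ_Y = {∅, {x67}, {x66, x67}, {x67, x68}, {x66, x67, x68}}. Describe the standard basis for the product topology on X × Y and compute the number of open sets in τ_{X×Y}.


Basis B = {∅ × ∅, {κ} × {x67}, {κ} × {x66, x67}, {κ} × {x67, x68}, {κ, λ} × {x67}, {κ, μ} × {x67}, {κ} × {x66, x67, x68}, {κ, λ, μ} × {x67}, {κ, λ} × {x66, x67}, {κ, μ} × {x66, x67}, {κ, λ} × {x67, x68}, {κ, μ} × {x67, x68}, {κ, λ} × {x66, x67, x68}, {κ, μ} × {x66, x67, x68}, {κ, λ, μ} × {x66, x67}, {κ, λ, μ} × {x67, x68}, {κ, λ, μ} × {x66, x67, x68}}; |τ_{X×Y}| = 48.

Enumerate products U × V with U ∈ τ_X, V ∈ τ_Y (deduplicated):
  ∅ × ∅ = {} (∅)
  {κ} × {x67} = {(κ,x67)}
  {κ} × {x66, x67} = {(κ,x66), (κ,x67)}
  {κ} × {x67, x68} = {(κ,x67), (κ,x68)}
  {κ, λ} × {x67} = {(κ,x67), (λ,x67)}
  {κ, μ} × {x67} = {(κ,x67), (μ,x67)}
  {κ} × {x66, x67, x68} = {(κ,x66), (κ,x67), (κ,x68)}
  {κ, λ, μ} × {x67} = {(κ,x67), (λ,x67), (μ,x67)}
  {κ, λ} × {x66, x67} = {(κ,x66), (κ,x67), (λ,x66), (λ,x67)}
  {κ, μ} × {x66, x67} = {(κ,x66), (κ,x67), (μ,x66), (μ,x67)}
  {κ, λ} × {x67, x68} = {(κ,x67), (κ,x68), (λ,x67), (λ,x68)}
  {κ, μ} × {x67, x68} = {(κ,x67), (κ,x68), (μ,x67), (μ,x68)}
  {κ, λ} × {x66, x67, x68} = {(κ,x66), (κ,x67), (κ,x68), (λ,x66), (λ,x67), (λ,x68)}
  {κ, μ} × {x66, x67, x68} = {(κ,x66), (κ,x67), (κ,x68), (μ,x66), (μ,x67), (μ,x68)}
  {κ, λ, μ} × {x66, x67} = {(κ,x66), (κ,x67), (λ,x66), (λ,x67), (μ,x66), (μ,x67)}
  {κ, λ, μ} × {x67, x68} = {(κ,x67), (κ,x68), (λ,x67), (λ,x68), (μ,x67), (μ,x68)}
  {κ, λ, μ} × {x66, x67, x68} = {(κ,x66), (κ,x67), (κ,x68), (λ,x66), (λ,x67), (λ,x68), (μ,x66), (μ,x67), (μ,x68)}
These 17 distinct sets form the basis B.
Close under arbitrary unions to get τ_{X×Y}; counting gives |τ_{X×Y}| = 48.


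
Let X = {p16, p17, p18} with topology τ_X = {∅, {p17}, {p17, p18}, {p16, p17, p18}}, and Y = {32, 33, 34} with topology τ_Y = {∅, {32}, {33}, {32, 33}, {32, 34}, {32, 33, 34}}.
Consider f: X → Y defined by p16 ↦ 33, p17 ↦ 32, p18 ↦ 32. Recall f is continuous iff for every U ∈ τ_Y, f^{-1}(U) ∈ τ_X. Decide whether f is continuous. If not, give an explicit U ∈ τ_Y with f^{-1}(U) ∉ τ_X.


f is NOT continuous.

Compute f^{-1}(U) for each U ∈ τ_Y:
  U = ∅: f^{-1}(U) = ∅ ∈ τ_X ✓.
  U = {32}: f^{-1}(U) = {p17, p18} ∈ τ_X ✓.
  U = {33}: f^{-1}(U) = {p16} ∉ τ_X ✗.
  U = {32, 33}: f^{-1}(U) = {p16, p17, p18} ∈ τ_X ✓.
  U = {32, 34}: f^{-1}(U) = {p17, p18} ∈ τ_X ✓.
  U = {32, 33, 34}: f^{-1}(U) = {p16, p17, p18} ∈ τ_X ✓.
Found U = {33} with f^{-1}(U) = {p16} not in τ_X. Therefore f is NOT continuous.


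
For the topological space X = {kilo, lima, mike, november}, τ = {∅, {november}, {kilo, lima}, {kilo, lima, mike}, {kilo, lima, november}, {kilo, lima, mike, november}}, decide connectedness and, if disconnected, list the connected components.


(X, τ) is disconnected; components = [{november}, {kilo, lima, mike}].

Find clopen sets (U ∈ τ with X ∖ U ∈ τ):
  U = ∅, X ∖ U = {kilo, lima, mike, november} — both open, so U is clopen.
  U = {november}, X ∖ U = {kilo, lima, mike} — both open, so U is clopen.
  U = {kilo, lima, mike}, X ∖ U = {november} — both open, so U is clopen.
  U = {kilo, lima, mike, november}, X ∖ U = ∅ — both open, so U is clopen.
Nontrivial clopen(s) exist: e.g. {kilo, lima, mike}. So (X, τ) is disconnected.
Compute connected components by grouping points that agree on all clopens:
  component: {november}
  component: {kilo, lima, mike}


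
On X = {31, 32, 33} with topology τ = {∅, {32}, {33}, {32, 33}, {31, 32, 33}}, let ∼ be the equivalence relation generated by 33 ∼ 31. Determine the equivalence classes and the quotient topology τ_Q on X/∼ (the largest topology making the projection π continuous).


X/∼ = {[31=33], [32]}; |τ_Q| = 3.

Equivalence classes: [31=33], [32].
Quotient map π: X → X/∼ sends 31 ↦ [31=33], 32 ↦ [32], 33 ↦ [31=33].
For each subset V ⊆ X/∼, compute π^{-1}(V) ⊆ X and check whether π^{-1}(V) ∈ τ. V is open in τ_Q iff π^{-1}(V) ∈ τ.
  V = {}: π^{-1}(V) = ∅ ∈ τ ✓.
  V = {[31=33]}: π^{-1}(V) = {31, 33} ∉ τ ✗.
  V = {[32]}: π^{-1}(V) = {32} ∈ τ ✓.
  V = {[31=33], [32]}: π^{-1}(V) = {31, 32, 33} ∈ τ ✓.
Open sets in the quotient: τ_Q = {{}, {[32]}, {[31=33], [32]}} (3 elements).


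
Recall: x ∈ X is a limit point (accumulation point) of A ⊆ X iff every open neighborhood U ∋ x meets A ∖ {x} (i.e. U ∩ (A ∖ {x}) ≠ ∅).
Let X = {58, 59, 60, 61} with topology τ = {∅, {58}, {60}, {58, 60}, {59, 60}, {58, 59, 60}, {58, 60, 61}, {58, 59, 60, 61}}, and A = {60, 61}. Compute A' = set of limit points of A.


A' = {59, 61}

For each x ∈ X, list the open sets U ∈ τ with x ∈ U, then check whether U ∩ (A ∖ {x}) ≠ ∅ for every such U.
  x = 58: open {58} ∋ x has {58} ∩ (A ∖ {58}) = ∅, so x is NOT a limit point.
  x = 59: opens ∋ x are {59, 60}, {58, 59, 60}, {58, 59, 60, 61}; each meets A ∖ {59}, so x IS a limit point.
  x = 60: open {60} ∋ x has {60} ∩ (A ∖ {60}) = ∅, so x is NOT a limit point.
  x = 61: opens ∋ x are {58, 60, 61}, {58, 59, 60, 61}; each meets A ∖ {61}, so x IS a limit point.
Collecting: A' = {59, 61}.


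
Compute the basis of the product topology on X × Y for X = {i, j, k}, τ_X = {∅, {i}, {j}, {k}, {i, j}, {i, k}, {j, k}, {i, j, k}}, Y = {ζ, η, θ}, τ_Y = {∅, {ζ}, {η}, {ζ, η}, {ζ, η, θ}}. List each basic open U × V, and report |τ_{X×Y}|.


Basis B = {∅ × ∅, {i} × {ζ}, {i} × {η}, {j} × {ζ}, {j} × {η}, {k} × {ζ}, {k} × {η}, {i} × {ζ, η}, {i, j} × {ζ}, {i, k} × {ζ}, {i, j} × {η}, {i, k} × {η}, {j} × {ζ, η}, {j, k} × {ζ}, {j, k} × {η}, {k} × {ζ, η}, {i} × {ζ, η, θ}, {i, j, k} × {ζ}, {i, j, k} × {η}, {j} × {ζ, η, θ}, {k} × {ζ, η, θ}, {i, j} × {ζ, η}, {i, k} × {ζ, η}, {j, k} × {ζ, η}, {i, j} × {ζ, η, θ}, {i, k} × {ζ, η, θ}, {i, j, k} × {ζ, η}, {j, k} × {ζ, η, θ}, {i, j, k} × {ζ, η, θ}}; |τ_{X×Y}| = 125.

Enumerate products U × V with U ∈ τ_X, V ∈ τ_Y (deduplicated):
  ∅ × ∅ = {} (∅)
  {i} × {ζ} = {(i,ζ)}
  {i} × {η} = {(i,η)}
  {j} × {ζ} = {(j,ζ)}
  {j} × {η} = {(j,η)}
  {k} × {ζ} = {(k,ζ)}
  {k} × {η} = {(k,η)}
  {i} × {ζ, η} = {(i,ζ), (i,η)}
  {i, j} × {ζ} = {(i,ζ), (j,ζ)}
  {i, k} × {ζ} = {(i,ζ), (k,ζ)}
  {i, j} × {η} = {(i,η), (j,η)}
  {i, k} × {η} = {(i,η), (k,η)}
  {j} × {ζ, η} = {(j,ζ), (j,η)}
  {j, k} × {ζ} = {(j,ζ), (k,ζ)}
  {j, k} × {η} = {(j,η), (k,η)}
  {k} × {ζ, η} = {(k,ζ), (k,η)}
  {i} × {ζ, η, θ} = {(i,ζ), (i,η), (i,θ)}
  {i, j, k} × {ζ} = {(i,ζ), (j,ζ), (k,ζ)}
  {i, j, k} × {η} = {(i,η), (j,η), (k,η)}
  {j} × {ζ, η, θ} = {(j,ζ), (j,η), (j,θ)}
  {k} × {ζ, η, θ} = {(k,ζ), (k,η), (k,θ)}
  {i, j} × {ζ, η} = {(i,ζ), (i,η), (j,ζ), (j,η)}
  {i, k} × {ζ, η} = {(i,ζ), (i,η), (k,ζ), (k,η)}
  {j, k} × {ζ, η} = {(j,ζ), (j,η), (k,ζ), (k,η)}
  {i, j} × {ζ, η, θ} = {(i,ζ), (i,η), (i,θ), (j,ζ), (j,η), (j,θ)}
  {i, k} × {ζ, η, θ} = {(i,ζ), (i,η), (i,θ), (k,ζ), (k,η), (k,θ)}
  {i, j, k} × {ζ, η} = {(i,ζ), (i,η), (j,ζ), (j,η), (k,ζ), (k,η)}
  {j, k} × {ζ, η, θ} = {(j,ζ), (j,η), (j,θ), (k,ζ), (k,η), (k,θ)}
  {i, j, k} × {ζ, η, θ} = {(i,ζ), (i,η), (i,θ), (j,ζ), (j,η), (j,θ), (k,ζ), (k,η), (k,θ)}
These 29 distinct sets form the basis B.
Close under arbitrary unions to get τ_{X×Y}; counting gives |τ_{X×Y}| = 125.


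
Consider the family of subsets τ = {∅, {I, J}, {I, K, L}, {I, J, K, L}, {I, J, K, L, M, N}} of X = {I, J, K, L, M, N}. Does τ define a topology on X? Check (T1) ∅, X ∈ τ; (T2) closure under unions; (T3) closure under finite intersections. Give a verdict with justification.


τ is NOT a topology on X.

Axiom (T1): ∅ ∈ τ? Yes; X ∈ τ? Yes.
Axiom (T2/T3): check pairwise unions and intersections of members of τ.
Counterexample for (T3): {I, J} ∩ {I, K, L} = {I} ∉ τ. Therefore τ is NOT a topology.


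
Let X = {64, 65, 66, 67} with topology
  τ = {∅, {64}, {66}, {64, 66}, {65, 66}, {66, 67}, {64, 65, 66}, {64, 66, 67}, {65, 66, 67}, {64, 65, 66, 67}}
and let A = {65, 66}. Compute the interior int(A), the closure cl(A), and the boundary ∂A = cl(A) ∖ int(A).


int(A) = {65, 66}, cl(A) = {65, 66, 67}, ∂A = {67}.

Closed sets in (X, τ) are complements of opens:
  closed(X, τ) = {∅, {64}, {65}, {67}, {64, 65}, {64, 67}, {65, 67}, {64, 65, 67}, {65, 66, 67}, {64, 65, 66, 67}}.
int(A) = ⋃ {U ∈ τ : U ⊆ A}. Opens contained in A: ∅, {66}, {65, 66}.
Taking the union of these: int(A) = {65, 66}.
cl(A) = ⋂ {C closed : A ⊆ C}. Closed sets containing A: {65, 66, 67}, {64, 65, 66, 67}.
Intersecting these: cl(A) = {65, 66, 67}.
∂A = cl(A) ∖ int(A) = {65, 66, 67} ∖ {65, 66} = {67}.


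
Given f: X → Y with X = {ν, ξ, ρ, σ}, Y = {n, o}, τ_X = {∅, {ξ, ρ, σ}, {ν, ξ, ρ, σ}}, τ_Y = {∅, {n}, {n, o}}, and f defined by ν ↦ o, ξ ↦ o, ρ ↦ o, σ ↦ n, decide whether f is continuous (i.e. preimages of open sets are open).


f is NOT continuous.

Compute f^{-1}(U) for each U ∈ τ_Y:
  U = ∅: f^{-1}(U) = ∅ ∈ τ_X ✓.
  U = {n}: f^{-1}(U) = {σ} ∉ τ_X ✗.
  U = {n, o}: f^{-1}(U) = {ν, ξ, ρ, σ} ∈ τ_X ✓.
Found U = {n} with f^{-1}(U) = {σ} not in τ_X. Therefore f is NOT continuous.


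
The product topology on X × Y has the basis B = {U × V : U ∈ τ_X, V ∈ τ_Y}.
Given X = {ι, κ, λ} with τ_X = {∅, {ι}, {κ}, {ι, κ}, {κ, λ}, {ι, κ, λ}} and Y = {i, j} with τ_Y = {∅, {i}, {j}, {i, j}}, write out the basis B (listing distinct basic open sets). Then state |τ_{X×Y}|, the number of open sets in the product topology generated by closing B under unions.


Basis B = {∅ × ∅, {ι} × {i}, {ι} × {j}, {κ} × {i}, {κ} × {j}, {ι} × {i, j}, {ι, κ} × {i}, {ι, κ} × {j}, {κ} × {i, j}, {κ, λ} × {i}, {κ, λ} × {j}, {ι, κ, λ} × {i}, {ι, κ, λ} × {j}, {ι, κ} × {i, j}, {κ, λ} × {i, j}, {ι, κ, λ} × {i, j}}; |τ_{X×Y}| = 36.

Enumerate products U × V with U ∈ τ_X, V ∈ τ_Y (deduplicated):
  ∅ × ∅ = {} (∅)
  {ι} × {i} = {(ι,i)}
  {ι} × {j} = {(ι,j)}
  {κ} × {i} = {(κ,i)}
  {κ} × {j} = {(κ,j)}
  {ι} × {i, j} = {(ι,i), (ι,j)}
  {ι, κ} × {i} = {(ι,i), (κ,i)}
  {ι, κ} × {j} = {(ι,j), (κ,j)}
  {κ} × {i, j} = {(κ,i), (κ,j)}
  {κ, λ} × {i} = {(κ,i), (λ,i)}
  {κ, λ} × {j} = {(κ,j), (λ,j)}
  {ι, κ, λ} × {i} = {(ι,i), (κ,i), (λ,i)}
  {ι, κ, λ} × {j} = {(ι,j), (κ,j), (λ,j)}
  {ι, κ} × {i, j} = {(ι,i), (ι,j), (κ,i), (κ,j)}
  {κ, λ} × {i, j} = {(κ,i), (κ,j), (λ,i), (λ,j)}
  {ι, κ, λ} × {i, j} = {(ι,i), (ι,j), (κ,i), (κ,j), (λ,i), (λ,j)}
These 16 distinct sets form the basis B.
Close under arbitrary unions to get τ_{X×Y}; counting gives |τ_{X×Y}| = 36.


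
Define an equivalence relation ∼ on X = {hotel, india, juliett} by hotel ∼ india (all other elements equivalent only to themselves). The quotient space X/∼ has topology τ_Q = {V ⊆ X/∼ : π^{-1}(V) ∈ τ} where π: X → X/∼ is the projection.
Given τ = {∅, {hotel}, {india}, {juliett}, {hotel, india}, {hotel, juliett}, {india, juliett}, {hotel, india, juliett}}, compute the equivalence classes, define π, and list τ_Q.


X/∼ = {[hotel=india], [juliett]}; |τ_Q| = 4.

Equivalence classes: [hotel=india], [juliett].
Quotient map π: X → X/∼ sends hotel ↦ [hotel=india], india ↦ [hotel=india], juliett ↦ [juliett].
For each subset V ⊆ X/∼, compute π^{-1}(V) ⊆ X and check whether π^{-1}(V) ∈ τ. V is open in τ_Q iff π^{-1}(V) ∈ τ.
  V = {}: π^{-1}(V) = ∅ ∈ τ ✓.
  V = {[hotel=india]}: π^{-1}(V) = {hotel, india} ∈ τ ✓.
  V = {[juliett]}: π^{-1}(V) = {juliett} ∈ τ ✓.
  V = {[hotel=india], [juliett]}: π^{-1}(V) = {hotel, india, juliett} ∈ τ ✓.
Open sets in the quotient: τ_Q = {{}, {[hotel=india]}, {[juliett]}, {[hotel=india], [juliett]}} (4 elements).


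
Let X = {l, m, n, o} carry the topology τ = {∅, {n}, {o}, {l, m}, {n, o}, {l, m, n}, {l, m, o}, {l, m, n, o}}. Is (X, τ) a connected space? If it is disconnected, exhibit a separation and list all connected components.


(X, τ) is disconnected; components = [{n}, {o}, {l, m}].

Find clopen sets (U ∈ τ with X ∖ U ∈ τ):
  U = ∅, X ∖ U = {l, m, n, o} — both open, so U is clopen.
  U = {n}, X ∖ U = {l, m, o} — both open, so U is clopen.
  U = {o}, X ∖ U = {l, m, n} — both open, so U is clopen.
  U = {l, m}, X ∖ U = {n, o} — both open, so U is clopen.
  U = {n, o}, X ∖ U = {l, m} — both open, so U is clopen.
  U = {l, m, n}, X ∖ U = {o} — both open, so U is clopen.
  U = {l, m, o}, X ∖ U = {n} — both open, so U is clopen.
  U = {l, m, n, o}, X ∖ U = ∅ — both open, so U is clopen.
Nontrivial clopen(s) exist: e.g. {n}. So (X, τ) is disconnected.
Compute connected components by grouping points that agree on all clopens:
  component: {n}
  component: {o}
  component: {l, m}


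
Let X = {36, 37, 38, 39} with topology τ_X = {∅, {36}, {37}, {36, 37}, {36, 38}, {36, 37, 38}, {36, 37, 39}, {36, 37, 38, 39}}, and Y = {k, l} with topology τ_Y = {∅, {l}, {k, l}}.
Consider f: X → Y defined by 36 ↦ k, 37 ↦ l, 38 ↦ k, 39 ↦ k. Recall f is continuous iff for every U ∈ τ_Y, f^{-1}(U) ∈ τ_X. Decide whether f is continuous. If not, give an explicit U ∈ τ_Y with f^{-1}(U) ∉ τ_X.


f IS continuous.

Compute f^{-1}(U) for each U ∈ τ_Y:
  U = ∅: f^{-1}(U) = ∅ ∈ τ_X ✓.
  U = {l}: f^{-1}(U) = {37} ∈ τ_X ✓.
  U = {k, l}: f^{-1}(U) = {36, 37, 38, 39} ∈ τ_X ✓.
Every preimage lies in τ_X, so f IS continuous.


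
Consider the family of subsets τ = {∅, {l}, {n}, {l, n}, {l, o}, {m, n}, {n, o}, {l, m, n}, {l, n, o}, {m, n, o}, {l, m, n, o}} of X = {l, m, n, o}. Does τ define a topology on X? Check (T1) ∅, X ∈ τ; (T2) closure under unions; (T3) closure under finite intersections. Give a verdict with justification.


τ is NOT a topology on X.

Axiom (T1): ∅ ∈ τ? Yes; X ∈ τ? Yes.
Axiom (T2/T3): check pairwise unions and intersections of members of τ.
Counterexample for (T3): {l, o} ∩ {n, o} = {o} ∉ τ. Therefore τ is NOT a topology.


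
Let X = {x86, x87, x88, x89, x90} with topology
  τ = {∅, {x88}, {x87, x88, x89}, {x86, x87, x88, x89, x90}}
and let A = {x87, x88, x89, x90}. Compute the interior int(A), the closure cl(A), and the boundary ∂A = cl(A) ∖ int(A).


int(A) = {x87, x88, x89}, cl(A) = {x86, x87, x88, x89, x90}, ∂A = {x86, x90}.

Closed sets in (X, τ) are complements of opens:
  closed(X, τ) = {∅, {x86, x90}, {x86, x87, x89, x90}, {x86, x87, x88, x89, x90}}.
int(A) = ⋃ {U ∈ τ : U ⊆ A}. Opens contained in A: ∅, {x88}, {x87, x88, x89}.
Taking the union of these: int(A) = {x87, x88, x89}.
cl(A) = ⋂ {C closed : A ⊆ C}. Closed sets containing A: {x86, x87, x88, x89, x90}.
Intersecting these: cl(A) = {x86, x87, x88, x89, x90}.
∂A = cl(A) ∖ int(A) = {x86, x87, x88, x89, x90} ∖ {x87, x88, x89} = {x86, x90}.


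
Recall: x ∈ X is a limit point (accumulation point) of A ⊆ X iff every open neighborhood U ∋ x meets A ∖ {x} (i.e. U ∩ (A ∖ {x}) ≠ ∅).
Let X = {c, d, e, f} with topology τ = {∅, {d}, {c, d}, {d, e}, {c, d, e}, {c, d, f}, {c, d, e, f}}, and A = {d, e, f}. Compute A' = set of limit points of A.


A' = {c, e, f}

For each x ∈ X, list the open sets U ∈ τ with x ∈ U, then check whether U ∩ (A ∖ {x}) ≠ ∅ for every such U.
  x = c: opens ∋ x are {c, d}, {c, d, e}, {c, d, f}, {c, d, e, f}; each meets A ∖ {c}, so x IS a limit point.
  x = d: open {d} ∋ x has {d} ∩ (A ∖ {d}) = ∅, so x is NOT a limit point.
  x = e: opens ∋ x are {d, e}, {c, d, e}, {c, d, e, f}; each meets A ∖ {e}, so x IS a limit point.
  x = f: opens ∋ x are {c, d, f}, {c, d, e, f}; each meets A ∖ {f}, so x IS a limit point.
Collecting: A' = {c, e, f}.


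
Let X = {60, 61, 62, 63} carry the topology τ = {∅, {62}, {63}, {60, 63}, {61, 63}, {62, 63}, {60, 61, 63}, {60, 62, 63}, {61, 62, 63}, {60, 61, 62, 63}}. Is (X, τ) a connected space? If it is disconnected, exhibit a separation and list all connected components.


(X, τ) is disconnected; components = [{62}, {60, 61, 63}].

Find clopen sets (U ∈ τ with X ∖ U ∈ τ):
  U = ∅, X ∖ U = {60, 61, 62, 63} — both open, so U is clopen.
  U = {62}, X ∖ U = {60, 61, 63} — both open, so U is clopen.
  U = {60, 61, 63}, X ∖ U = {62} — both open, so U is clopen.
  U = {60, 61, 62, 63}, X ∖ U = ∅ — both open, so U is clopen.
Nontrivial clopen(s) exist: e.g. {62}. So (X, τ) is disconnected.
Compute connected components by grouping points that agree on all clopens:
  component: {62}
  component: {60, 61, 63}


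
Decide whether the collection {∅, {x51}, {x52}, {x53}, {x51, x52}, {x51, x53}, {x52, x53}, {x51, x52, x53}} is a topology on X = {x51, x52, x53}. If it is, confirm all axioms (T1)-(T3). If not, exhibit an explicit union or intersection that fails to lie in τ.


τ IS a topology on X.

Axiom (T1): ∅ ∈ τ? Yes; X ∈ τ? Yes.
Axiom (T2/T3): check pairwise unions and intersections of members of τ.
All pairwise intersections and unions checked — each lies in τ. Therefore τ satisfies (T1), (T2), (T3): it IS a topology on X.


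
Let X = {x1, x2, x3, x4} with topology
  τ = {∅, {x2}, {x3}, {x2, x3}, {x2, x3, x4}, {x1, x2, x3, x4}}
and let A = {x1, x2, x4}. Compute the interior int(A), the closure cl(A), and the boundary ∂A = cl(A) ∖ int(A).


int(A) = {x2}, cl(A) = {x1, x2, x4}, ∂A = {x1, x4}.

Closed sets in (X, τ) are complements of opens:
  closed(X, τ) = {∅, {x1}, {x1, x4}, {x1, x2, x4}, {x1, x3, x4}, {x1, x2, x3, x4}}.
int(A) = ⋃ {U ∈ τ : U ⊆ A}. Opens contained in A: ∅, {x2}.
Taking the union of these: int(A) = {x2}.
cl(A) = ⋂ {C closed : A ⊆ C}. Closed sets containing A: {x1, x2, x4}, {x1, x2, x3, x4}.
Intersecting these: cl(A) = {x1, x2, x4}.
∂A = cl(A) ∖ int(A) = {x1, x2, x4} ∖ {x2} = {x1, x4}.


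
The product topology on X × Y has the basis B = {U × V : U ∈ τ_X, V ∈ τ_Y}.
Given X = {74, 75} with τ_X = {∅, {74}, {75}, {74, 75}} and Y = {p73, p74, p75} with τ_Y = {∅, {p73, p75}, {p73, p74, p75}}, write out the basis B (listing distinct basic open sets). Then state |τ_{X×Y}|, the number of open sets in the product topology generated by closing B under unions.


Basis B = {∅ × ∅, {74} × {p73, p75}, {75} × {p73, p75}, {74} × {p73, p74, p75}, {75} × {p73, p74, p75}, {74, 75} × {p73, p75}, {74, 75} × {p73, p74, p75}}; |τ_{X×Y}| = 9.

Enumerate products U × V with U ∈ τ_X, V ∈ τ_Y (deduplicated):
  ∅ × ∅ = {} (∅)
  {74} × {p73, p75} = {(74,p73), (74,p75)}
  {75} × {p73, p75} = {(75,p73), (75,p75)}
  {74} × {p73, p74, p75} = {(74,p73), (74,p74), (74,p75)}
  {75} × {p73, p74, p75} = {(75,p73), (75,p74), (75,p75)}
  {74, 75} × {p73, p75} = {(74,p73), (74,p75), (75,p73), (75,p75)}
  {74, 75} × {p73, p74, p75} = {(74,p73), (74,p74), (74,p75), (75,p73), (75,p74), (75,p75)}
These 7 distinct sets form the basis B.
Close under arbitrary unions to get τ_{X×Y}; counting gives |τ_{X×Y}| = 9.


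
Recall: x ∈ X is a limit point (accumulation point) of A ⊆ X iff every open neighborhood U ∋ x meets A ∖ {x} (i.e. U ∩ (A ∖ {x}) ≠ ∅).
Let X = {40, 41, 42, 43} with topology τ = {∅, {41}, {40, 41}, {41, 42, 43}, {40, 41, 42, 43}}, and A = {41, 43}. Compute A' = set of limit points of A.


A' = {40, 42, 43}

For each x ∈ X, list the open sets U ∈ τ with x ∈ U, then check whether U ∩ (A ∖ {x}) ≠ ∅ for every such U.
  x = 40: opens ∋ x are {40, 41}, {40, 41, 42, 43}; each meets A ∖ {40}, so x IS a limit point.
  x = 41: open {41} ∋ x has {41} ∩ (A ∖ {41}) = ∅, so x is NOT a limit point.
  x = 42: opens ∋ x are {41, 42, 43}, {40, 41, 42, 43}; each meets A ∖ {42}, so x IS a limit point.
  x = 43: opens ∋ x are {41, 42, 43}, {40, 41, 42, 43}; each meets A ∖ {43}, so x IS a limit point.
Collecting: A' = {40, 42, 43}.


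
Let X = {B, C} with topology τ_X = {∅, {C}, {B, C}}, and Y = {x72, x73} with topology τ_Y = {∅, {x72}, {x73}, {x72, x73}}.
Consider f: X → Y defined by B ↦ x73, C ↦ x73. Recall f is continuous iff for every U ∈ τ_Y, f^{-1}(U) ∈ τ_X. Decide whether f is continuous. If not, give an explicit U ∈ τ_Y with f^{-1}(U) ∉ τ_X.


f IS continuous.

Compute f^{-1}(U) for each U ∈ τ_Y:
  U = ∅: f^{-1}(U) = ∅ ∈ τ_X ✓.
  U = {x72}: f^{-1}(U) = ∅ ∈ τ_X ✓.
  U = {x73}: f^{-1}(U) = {B, C} ∈ τ_X ✓.
  U = {x72, x73}: f^{-1}(U) = {B, C} ∈ τ_X ✓.
Every preimage lies in τ_X, so f IS continuous.


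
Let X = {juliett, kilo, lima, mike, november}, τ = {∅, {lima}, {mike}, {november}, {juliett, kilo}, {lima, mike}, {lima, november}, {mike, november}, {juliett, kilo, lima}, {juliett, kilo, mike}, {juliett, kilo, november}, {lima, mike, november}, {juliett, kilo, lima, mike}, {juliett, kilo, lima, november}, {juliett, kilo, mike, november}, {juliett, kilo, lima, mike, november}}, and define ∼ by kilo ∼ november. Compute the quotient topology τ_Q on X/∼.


X/∼ = {[juliett], [kilo=november], [lima], [mike]}; |τ_Q| = 8.

Equivalence classes: [juliett], [kilo=november], [lima], [mike].
Quotient map π: X → X/∼ sends juliett ↦ [juliett], kilo ↦ [kilo=november], lima ↦ [lima], mike ↦ [mike], november ↦ [kilo=november].
For each subset V ⊆ X/∼, compute π^{-1}(V) ⊆ X and check whether π^{-1}(V) ∈ τ. V is open in τ_Q iff π^{-1}(V) ∈ τ.
  V = {}: π^{-1}(V) = ∅ ∈ τ ✓.
  V = {[juliett]}: π^{-1}(V) = {juliett} ∉ τ ✗.
  V = {[kilo=november]}: π^{-1}(V) = {kilo, november} ∉ τ ✗.
  V = {[juliett], [kilo=november]}: π^{-1}(V) = {juliett, kilo, november} ∈ τ ✓.
  V = {[lima]}: π^{-1}(V) = {lima} ∈ τ ✓.
  V = {[juliett], [lima]}: π^{-1}(V) = {juliett, lima} ∉ τ ✗.
  V = {[kilo=november], [lima]}: π^{-1}(V) = {kilo, lima, november} ∉ τ ✗.
  V = {[juliett], [kilo=november], [lima]}: π^{-1}(V) = {juliett, kilo, lima, november} ∈ τ ✓.
  V = {[mike]}: π^{-1}(V) = {mike} ∈ τ ✓.
  V = {[juliett], [mike]}: π^{-1}(V) = {juliett, mike} ∉ τ ✗.
  V = {[kilo=november], [mike]}: π^{-1}(V) = {kilo, mike, november} ∉ τ ✗.
  V = {[juliett], [kilo=november], [mike]}: π^{-1}(V) = {juliett, kilo, mike, november} ∈ τ ✓.
  V = {[lima], [mike]}: π^{-1}(V) = {lima, mike} ∈ τ ✓.
  V = {[juliett], [lima], [mike]}: π^{-1}(V) = {juliett, lima, mike} ∉ τ ✗.
  V = {[kilo=november], [lima], [mike]}: π^{-1}(V) = {kilo, lima, mike, november} ∉ τ ✗.
  V = {[juliett], [kilo=november], [lima], [mike]}: π^{-1}(V) = {juliett, kilo, lima, mike, november} ∈ τ ✓.
Open sets in the quotient: τ_Q = {{}, {[juliett], [kilo=november]}, {[lima]}, {[juliett], [kilo=november], [lima]}, {[mike]}, {[juliett], [kilo=november], [mike]}, {[lima], [mike]}, {[juliett], [kilo=november], [lima], [mike]}} (8 elements).


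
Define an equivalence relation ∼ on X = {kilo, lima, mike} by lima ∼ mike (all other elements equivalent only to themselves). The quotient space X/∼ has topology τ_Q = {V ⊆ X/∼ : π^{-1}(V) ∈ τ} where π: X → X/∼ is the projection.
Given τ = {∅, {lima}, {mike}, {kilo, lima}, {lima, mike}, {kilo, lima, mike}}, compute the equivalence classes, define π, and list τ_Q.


X/∼ = {[kilo], [lima=mike]}; |τ_Q| = 3.

Equivalence classes: [kilo], [lima=mike].
Quotient map π: X → X/∼ sends kilo ↦ [kilo], lima ↦ [lima=mike], mike ↦ [lima=mike].
For each subset V ⊆ X/∼, compute π^{-1}(V) ⊆ X and check whether π^{-1}(V) ∈ τ. V is open in τ_Q iff π^{-1}(V) ∈ τ.
  V = {}: π^{-1}(V) = ∅ ∈ τ ✓.
  V = {[kilo]}: π^{-1}(V) = {kilo} ∉ τ ✗.
  V = {[lima=mike]}: π^{-1}(V) = {lima, mike} ∈ τ ✓.
  V = {[kilo], [lima=mike]}: π^{-1}(V) = {kilo, lima, mike} ∈ τ ✓.
Open sets in the quotient: τ_Q = {{}, {[lima=mike]}, {[kilo], [lima=mike]}} (3 elements).


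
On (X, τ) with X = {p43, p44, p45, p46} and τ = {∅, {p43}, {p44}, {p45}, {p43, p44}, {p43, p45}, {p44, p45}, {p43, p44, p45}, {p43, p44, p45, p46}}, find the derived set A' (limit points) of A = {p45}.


A' = {p46}

For each x ∈ X, list the open sets U ∈ τ with x ∈ U, then check whether U ∩ (A ∖ {x}) ≠ ∅ for every such U.
  x = p43: open {p43} ∋ x has {p43} ∩ (A ∖ {p43}) = ∅, so x is NOT a limit point.
  x = p44: open {p44} ∋ x has {p44} ∩ (A ∖ {p44}) = ∅, so x is NOT a limit point.
  x = p45: open {p45} ∋ x has {p45} ∩ (A ∖ {p45}) = ∅, so x is NOT a limit point.
  x = p46: opens ∋ x are {p43, p44, p45, p46}; each meets A ∖ {p46}, so x IS a limit point.
Collecting: A' = {p46}.


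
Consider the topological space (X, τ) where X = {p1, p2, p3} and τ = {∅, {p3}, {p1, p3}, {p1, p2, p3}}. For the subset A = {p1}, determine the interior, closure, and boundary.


int(A) = ∅, cl(A) = {p1, p2}, ∂A = {p1, p2}.

Closed sets in (X, τ) are complements of opens:
  closed(X, τ) = {∅, {p2}, {p1, p2}, {p1, p2, p3}}.
int(A) = ⋃ {U ∈ τ : U ⊆ A}. Opens contained in A: ∅.
Taking the union of these: int(A) = ∅.
cl(A) = ⋂ {C closed : A ⊆ C}. Closed sets containing A: {p1, p2}, {p1, p2, p3}.
Intersecting these: cl(A) = {p1, p2}.
∂A = cl(A) ∖ int(A) = {p1, p2} ∖ ∅ = {p1, p2}.


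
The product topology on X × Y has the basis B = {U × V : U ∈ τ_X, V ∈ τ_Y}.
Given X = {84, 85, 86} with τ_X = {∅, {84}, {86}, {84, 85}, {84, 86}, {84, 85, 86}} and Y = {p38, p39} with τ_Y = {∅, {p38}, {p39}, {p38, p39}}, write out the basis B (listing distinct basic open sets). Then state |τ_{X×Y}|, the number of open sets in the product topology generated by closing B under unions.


Basis B = {∅ × ∅, {84} × {p38}, {84} × {p39}, {86} × {p38}, {86} × {p39}, {84} × {p38, p39}, {84, 85} × {p38}, {84, 86} × {p38}, {84, 85} × {p39}, {84, 86} × {p39}, {86} × {p38, p39}, {84, 85, 86} × {p38}, {84, 85, 86} × {p39}, {84, 85} × {p38, p39}, {84, 86} × {p38, p39}, {84, 85, 86} × {p38, p39}}; |τ_{X×Y}| = 36.

Enumerate products U × V with U ∈ τ_X, V ∈ τ_Y (deduplicated):
  ∅ × ∅ = {} (∅)
  {84} × {p38} = {(84,p38)}
  {84} × {p39} = {(84,p39)}
  {86} × {p38} = {(86,p38)}
  {86} × {p39} = {(86,p39)}
  {84} × {p38, p39} = {(84,p38), (84,p39)}
  {84, 85} × {p38} = {(84,p38), (85,p38)}
  {84, 86} × {p38} = {(84,p38), (86,p38)}
  {84, 85} × {p39} = {(84,p39), (85,p39)}
  {84, 86} × {p39} = {(84,p39), (86,p39)}
  {86} × {p38, p39} = {(86,p38), (86,p39)}
  {84, 85, 86} × {p38} = {(84,p38), (85,p38), (86,p38)}
  {84, 85, 86} × {p39} = {(84,p39), (85,p39), (86,p39)}
  {84, 85} × {p38, p39} = {(84,p38), (84,p39), (85,p38), (85,p39)}
  {84, 86} × {p38, p39} = {(84,p38), (84,p39), (86,p38), (86,p39)}
  {84, 85, 86} × {p38, p39} = {(84,p38), (84,p39), (85,p38), (85,p39), (86,p38), (86,p39)}
These 16 distinct sets form the basis B.
Close under arbitrary unions to get τ_{X×Y}; counting gives |τ_{X×Y}| = 36.


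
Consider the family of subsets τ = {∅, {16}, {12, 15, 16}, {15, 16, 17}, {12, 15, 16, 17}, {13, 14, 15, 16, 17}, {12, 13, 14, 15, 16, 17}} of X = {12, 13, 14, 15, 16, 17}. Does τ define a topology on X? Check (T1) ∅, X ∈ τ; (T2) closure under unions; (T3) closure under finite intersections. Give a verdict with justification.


τ is NOT a topology on X.

Axiom (T1): ∅ ∈ τ? Yes; X ∈ τ? Yes.
Axiom (T2/T3): check pairwise unions and intersections of members of τ.
Counterexample for (T3): {12, 15, 16} ∩ {15, 16, 17} = {15, 16} ∉ τ. Therefore τ is NOT a topology.


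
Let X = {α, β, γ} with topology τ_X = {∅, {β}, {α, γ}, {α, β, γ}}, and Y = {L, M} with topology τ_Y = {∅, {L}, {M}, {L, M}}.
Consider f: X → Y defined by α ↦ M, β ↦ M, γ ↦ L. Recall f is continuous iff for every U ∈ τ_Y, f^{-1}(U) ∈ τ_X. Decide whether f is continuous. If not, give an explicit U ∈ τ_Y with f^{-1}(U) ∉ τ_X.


f is NOT continuous.

Compute f^{-1}(U) for each U ∈ τ_Y:
  U = ∅: f^{-1}(U) = ∅ ∈ τ_X ✓.
  U = {L}: f^{-1}(U) = {γ} ∉ τ_X ✗.
  U = {M}: f^{-1}(U) = {α, β} ∉ τ_X ✗.
  U = {L, M}: f^{-1}(U) = {α, β, γ} ∈ τ_X ✓.
Found U = {L} with f^{-1}(U) = {γ} not in τ_X. Therefore f is NOT continuous.


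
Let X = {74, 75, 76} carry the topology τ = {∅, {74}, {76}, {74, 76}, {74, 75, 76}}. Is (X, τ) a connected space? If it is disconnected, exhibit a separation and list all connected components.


(X, τ) is connected.

Find clopen sets (U ∈ τ with X ∖ U ∈ τ):
  U = ∅, X ∖ U = {74, 75, 76} — both open, so U is clopen.
  U = {74, 75, 76}, X ∖ U = ∅ — both open, so U is clopen.
Only trivial clopens (∅ and X) exist, so (X, τ) is connected.
Compute connected components by grouping points that agree on all clopens:
  component: {74, 75, 76}


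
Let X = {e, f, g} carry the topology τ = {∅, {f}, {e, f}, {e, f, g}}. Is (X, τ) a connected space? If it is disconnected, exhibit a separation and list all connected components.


(X, τ) is connected.

Find clopen sets (U ∈ τ with X ∖ U ∈ τ):
  U = ∅, X ∖ U = {e, f, g} — both open, so U is clopen.
  U = {e, f, g}, X ∖ U = ∅ — both open, so U is clopen.
Only trivial clopens (∅ and X) exist, so (X, τ) is connected.
Compute connected components by grouping points that agree on all clopens:
  component: {e, f, g}


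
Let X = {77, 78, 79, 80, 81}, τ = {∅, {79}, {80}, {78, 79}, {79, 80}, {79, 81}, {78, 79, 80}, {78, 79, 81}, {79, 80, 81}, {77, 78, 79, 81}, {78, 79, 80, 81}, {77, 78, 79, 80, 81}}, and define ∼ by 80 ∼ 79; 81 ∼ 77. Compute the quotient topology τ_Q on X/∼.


X/∼ = {[77=81], [78], [79=80]}; |τ_Q| = 4.

Equivalence classes: [77=81], [78], [79=80].
Quotient map π: X → X/∼ sends 77 ↦ [77=81], 78 ↦ [78], 79 ↦ [79=80], 80 ↦ [79=80], 81 ↦ [77=81].
For each subset V ⊆ X/∼, compute π^{-1}(V) ⊆ X and check whether π^{-1}(V) ∈ τ. V is open in τ_Q iff π^{-1}(V) ∈ τ.
  V = {}: π^{-1}(V) = ∅ ∈ τ ✓.
  V = {[77=81]}: π^{-1}(V) = {77, 81} ∉ τ ✗.
  V = {[78]}: π^{-1}(V) = {78} ∉ τ ✗.
  V = {[77=81], [78]}: π^{-1}(V) = {77, 78, 81} ∉ τ ✗.
  V = {[79=80]}: π^{-1}(V) = {79, 80} ∈ τ ✓.
  V = {[77=81], [79=80]}: π^{-1}(V) = {77, 79, 80, 81} ∉ τ ✗.
  V = {[78], [79=80]}: π^{-1}(V) = {78, 79, 80} ∈ τ ✓.
  V = {[77=81], [78], [79=80]}: π^{-1}(V) = {77, 78, 79, 80, 81} ∈ τ ✓.
Open sets in the quotient: τ_Q = {{}, {[79=80]}, {[78], [79=80]}, {[77=81], [78], [79=80]}} (4 elements).


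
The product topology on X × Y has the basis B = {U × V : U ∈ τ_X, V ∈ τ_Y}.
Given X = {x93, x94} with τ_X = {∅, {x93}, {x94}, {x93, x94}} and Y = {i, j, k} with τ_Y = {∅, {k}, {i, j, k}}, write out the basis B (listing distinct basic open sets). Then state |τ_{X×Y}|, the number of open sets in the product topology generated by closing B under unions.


Basis B = {∅ × ∅, {x93} × {k}, {x94} × {k}, {x93, x94} × {k}, {x93} × {i, j, k}, {x94} × {i, j, k}, {x93, x94} × {i, j, k}}; |τ_{X×Y}| = 9.

Enumerate products U × V with U ∈ τ_X, V ∈ τ_Y (deduplicated):
  ∅ × ∅ = {} (∅)
  {x93} × {k} = {(x93,k)}
  {x94} × {k} = {(x94,k)}
  {x93, x94} × {k} = {(x93,k), (x94,k)}
  {x93} × {i, j, k} = {(x93,i), (x93,j), (x93,k)}
  {x94} × {i, j, k} = {(x94,i), (x94,j), (x94,k)}
  {x93, x94} × {i, j, k} = {(x93,i), (x93,j), (x93,k), (x94,i), (x94,j), (x94,k)}
These 7 distinct sets form the basis B.
Close under arbitrary unions to get τ_{X×Y}; counting gives |τ_{X×Y}| = 9.


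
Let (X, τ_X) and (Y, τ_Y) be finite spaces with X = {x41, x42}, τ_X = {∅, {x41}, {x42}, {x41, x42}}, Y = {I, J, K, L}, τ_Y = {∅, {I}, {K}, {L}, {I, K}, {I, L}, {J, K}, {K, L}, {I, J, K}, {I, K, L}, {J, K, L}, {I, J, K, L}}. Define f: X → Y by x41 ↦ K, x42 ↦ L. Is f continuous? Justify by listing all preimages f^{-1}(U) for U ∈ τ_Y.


f IS continuous.

Compute f^{-1}(U) for each U ∈ τ_Y:
  U = ∅: f^{-1}(U) = ∅ ∈ τ_X ✓.
  U = {I}: f^{-1}(U) = ∅ ∈ τ_X ✓.
  U = {K}: f^{-1}(U) = {x41} ∈ τ_X ✓.
  U = {L}: f^{-1}(U) = {x42} ∈ τ_X ✓.
  U = {I, K}: f^{-1}(U) = {x41} ∈ τ_X ✓.
  U = {I, L}: f^{-1}(U) = {x42} ∈ τ_X ✓.
  U = {J, K}: f^{-1}(U) = {x41} ∈ τ_X ✓.
  U = {K, L}: f^{-1}(U) = {x41, x42} ∈ τ_X ✓.
  U = {I, J, K}: f^{-1}(U) = {x41} ∈ τ_X ✓.
  U = {I, K, L}: f^{-1}(U) = {x41, x42} ∈ τ_X ✓.
  U = {J, K, L}: f^{-1}(U) = {x41, x42} ∈ τ_X ✓.
  U = {I, J, K, L}: f^{-1}(U) = {x41, x42} ∈ τ_X ✓.
Every preimage lies in τ_X, so f IS continuous.
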